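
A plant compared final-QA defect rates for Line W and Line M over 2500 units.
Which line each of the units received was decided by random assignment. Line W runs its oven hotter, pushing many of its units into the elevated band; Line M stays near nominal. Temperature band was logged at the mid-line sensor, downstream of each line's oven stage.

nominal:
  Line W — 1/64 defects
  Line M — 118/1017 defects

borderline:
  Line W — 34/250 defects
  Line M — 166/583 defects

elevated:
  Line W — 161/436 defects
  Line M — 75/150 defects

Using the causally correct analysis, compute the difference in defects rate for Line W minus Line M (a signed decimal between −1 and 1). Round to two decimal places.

Stratifying would compare lines among units the lines themselves sorted into in-process temperature band groups — a form of selection on an intermediate. The unconditioned pooled rates give the total causal effect.
The causal difference is the pooled difference: 0.261 − 0.205 = +0.056.

+0.06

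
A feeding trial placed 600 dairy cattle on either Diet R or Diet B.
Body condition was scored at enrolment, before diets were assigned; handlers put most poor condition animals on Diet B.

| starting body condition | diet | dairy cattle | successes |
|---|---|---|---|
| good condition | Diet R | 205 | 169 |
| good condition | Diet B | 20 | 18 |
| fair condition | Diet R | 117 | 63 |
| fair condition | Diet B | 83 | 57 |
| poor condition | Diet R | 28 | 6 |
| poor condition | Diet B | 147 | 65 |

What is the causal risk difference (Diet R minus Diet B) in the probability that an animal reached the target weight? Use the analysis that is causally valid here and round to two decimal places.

-0.14

Starting body condition differs across diets for reasons unrelated to any effect of the diet itself, and it separately predicts the outcome — a classic confounder. We must compare within starting body condition levels.
Adjusting over the population distribution of starting body condition: 0.375·(0.824−0.900) + 0.333·(0.538−0.687) + 0.292·(0.214−0.442) = -0.144.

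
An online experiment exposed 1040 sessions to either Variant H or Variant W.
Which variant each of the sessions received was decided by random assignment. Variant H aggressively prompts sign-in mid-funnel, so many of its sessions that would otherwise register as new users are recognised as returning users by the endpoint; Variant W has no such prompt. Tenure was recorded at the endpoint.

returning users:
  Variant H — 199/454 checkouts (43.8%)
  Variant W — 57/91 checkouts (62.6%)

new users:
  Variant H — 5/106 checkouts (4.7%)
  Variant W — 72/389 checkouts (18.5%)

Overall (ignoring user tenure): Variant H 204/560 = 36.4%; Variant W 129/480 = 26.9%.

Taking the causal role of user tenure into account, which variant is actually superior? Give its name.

Because the variant influences user tenure, user tenure is a post-treatment mediator, not a confounder. Stratifying on it would bias the estimate; the causal effect is the crude pooled difference.
Pooled: Variant H 36.4% vs Variant W 26.9%; Variant H is higher overall.

Variant H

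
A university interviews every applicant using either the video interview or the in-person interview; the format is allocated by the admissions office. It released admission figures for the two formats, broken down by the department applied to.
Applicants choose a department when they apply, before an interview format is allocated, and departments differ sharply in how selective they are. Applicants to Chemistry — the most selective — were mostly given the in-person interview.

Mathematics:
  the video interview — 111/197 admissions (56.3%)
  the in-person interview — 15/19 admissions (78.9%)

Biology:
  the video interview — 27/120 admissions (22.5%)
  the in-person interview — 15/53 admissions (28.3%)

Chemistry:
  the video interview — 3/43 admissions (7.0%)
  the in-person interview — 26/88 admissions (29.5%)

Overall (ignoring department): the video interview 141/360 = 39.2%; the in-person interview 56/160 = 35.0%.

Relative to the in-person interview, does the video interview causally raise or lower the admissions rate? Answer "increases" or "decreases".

The stratified and pooled comparisons disagree (the in-person interview wins within each department; the video interview wins overall), so the answer turns on the causal role of department.
Nothing the interview format does changes department; the imbalance is an allocation artefact. With department also predicting the outcome, the pooled figure is confounded, and the within-stratum comparison is the causal one.
Within each level — Mathematics: 56.3% vs 78.9%; Biology: 22.5% vs 28.3%; Chemistry: 7.0% vs 29.5% — the in-person interview is higher every time.

decreases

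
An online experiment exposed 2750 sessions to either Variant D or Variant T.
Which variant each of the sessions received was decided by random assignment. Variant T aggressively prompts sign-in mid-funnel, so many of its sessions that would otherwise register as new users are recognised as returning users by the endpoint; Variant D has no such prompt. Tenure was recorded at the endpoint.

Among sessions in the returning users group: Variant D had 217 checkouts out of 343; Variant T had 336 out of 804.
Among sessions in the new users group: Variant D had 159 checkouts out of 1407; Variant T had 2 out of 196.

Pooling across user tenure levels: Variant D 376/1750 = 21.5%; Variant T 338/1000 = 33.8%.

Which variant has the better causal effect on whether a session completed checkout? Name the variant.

Variant T

Within every user tenure level Variant D has the higher rate, yet pooled Variant T does — Simpson's reversal.
User tenure is downstream of the variant. One should not condition on a consequence of treatment, so the overall rates are the right comparison.
Pooled: Variant D 21.5% vs Variant T 33.8%; Variant T is higher overall.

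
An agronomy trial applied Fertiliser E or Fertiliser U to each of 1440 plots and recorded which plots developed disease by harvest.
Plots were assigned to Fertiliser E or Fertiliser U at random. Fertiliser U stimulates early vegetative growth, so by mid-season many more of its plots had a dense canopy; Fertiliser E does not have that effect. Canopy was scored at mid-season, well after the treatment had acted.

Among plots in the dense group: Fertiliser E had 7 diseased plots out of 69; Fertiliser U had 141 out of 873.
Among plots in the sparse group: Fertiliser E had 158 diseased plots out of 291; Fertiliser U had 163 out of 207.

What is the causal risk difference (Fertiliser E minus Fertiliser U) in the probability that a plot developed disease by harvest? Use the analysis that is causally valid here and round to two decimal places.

Fertiliser E is lower inside every mid-season canopy stratum but Fertiliser U is lower in aggregate. Whether to stratify depends on how mid-season canopy relates to the fertiliser.
Stratifying would compare fertilisers among plots the fertilisers themselves sorted into mid-season canopy groups — a form of selection on an intermediate. The unconditioned pooled rates give the total causal effect.
The causal difference is the pooled difference: 0.458 − 0.281 = +0.177.

+0.18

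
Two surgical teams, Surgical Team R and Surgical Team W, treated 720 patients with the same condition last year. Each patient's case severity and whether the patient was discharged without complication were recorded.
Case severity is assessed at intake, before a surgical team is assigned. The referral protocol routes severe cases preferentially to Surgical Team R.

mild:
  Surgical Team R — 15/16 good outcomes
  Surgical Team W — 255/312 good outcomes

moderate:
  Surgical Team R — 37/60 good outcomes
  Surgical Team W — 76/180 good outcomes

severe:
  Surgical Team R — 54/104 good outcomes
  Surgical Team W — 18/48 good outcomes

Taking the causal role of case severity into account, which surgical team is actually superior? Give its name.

The stratified and pooled comparisons disagree (Surgical Team R wins within each case severity; Surgical Team W wins overall), so the answer turns on the causal role of case severity.
Case severity satisfies the back-door criterion: it is not a descendant of the surgical team, and it blocks the spurious path from surgical team to outcome. Adjusting for it (i.e., using the within-case severity rates) gives the causal effect.
Within each level — mild: 93.8% vs 81.7%; moderate: 61.7% vs 42.2%; severe: 51.9% vs 37.5% — Surgical Team R is higher every time.

Surgical Team R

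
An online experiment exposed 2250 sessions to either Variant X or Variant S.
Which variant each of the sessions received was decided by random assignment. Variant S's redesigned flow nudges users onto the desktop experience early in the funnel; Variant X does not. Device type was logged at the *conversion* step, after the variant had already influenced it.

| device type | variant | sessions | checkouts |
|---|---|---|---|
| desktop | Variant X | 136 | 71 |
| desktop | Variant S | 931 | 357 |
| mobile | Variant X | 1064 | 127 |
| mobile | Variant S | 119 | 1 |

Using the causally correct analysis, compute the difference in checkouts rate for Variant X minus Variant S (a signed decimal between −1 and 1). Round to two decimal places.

The distribution of device type is itself part of what the variant does — it is an intermediate outcome. Holding it fixed would remove that part of the effect; the total effect is the pooled difference.
The causal difference is the pooled difference: 0.165 − 0.341 = -0.176.

-0.18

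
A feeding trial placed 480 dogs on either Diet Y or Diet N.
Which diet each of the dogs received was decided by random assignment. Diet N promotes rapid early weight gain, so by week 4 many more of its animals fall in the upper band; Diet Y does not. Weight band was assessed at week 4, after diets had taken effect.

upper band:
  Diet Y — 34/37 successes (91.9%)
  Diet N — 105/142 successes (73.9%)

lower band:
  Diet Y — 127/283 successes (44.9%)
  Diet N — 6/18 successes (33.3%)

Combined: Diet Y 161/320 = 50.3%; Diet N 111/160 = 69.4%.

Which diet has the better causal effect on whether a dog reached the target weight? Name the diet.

Diet N

Stratifying would compare diets among dogs the diets themselves sorted into week-4 weight band groups — a form of selection on an intermediate. The unconditioned pooled rates give the total causal effect.
Pooled: Diet Y 50.3% vs Diet N 69.4%; Diet N is higher overall.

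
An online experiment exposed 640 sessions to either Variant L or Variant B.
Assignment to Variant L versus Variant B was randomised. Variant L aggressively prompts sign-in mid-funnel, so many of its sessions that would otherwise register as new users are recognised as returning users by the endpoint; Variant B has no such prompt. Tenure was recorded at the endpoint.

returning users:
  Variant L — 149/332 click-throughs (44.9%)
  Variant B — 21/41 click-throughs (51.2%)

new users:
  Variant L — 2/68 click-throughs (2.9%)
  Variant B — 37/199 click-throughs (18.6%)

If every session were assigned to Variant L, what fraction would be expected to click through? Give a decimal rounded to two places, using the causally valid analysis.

The distribution of user tenure is itself part of what the variant does — it is an intermediate outcome. Holding it fixed would remove that part of the effect; the total effect is the pooled difference.
So P(outcome | do(Variant L)) is just the pooled rate for Variant L: 151/400 = 0.378.

0.38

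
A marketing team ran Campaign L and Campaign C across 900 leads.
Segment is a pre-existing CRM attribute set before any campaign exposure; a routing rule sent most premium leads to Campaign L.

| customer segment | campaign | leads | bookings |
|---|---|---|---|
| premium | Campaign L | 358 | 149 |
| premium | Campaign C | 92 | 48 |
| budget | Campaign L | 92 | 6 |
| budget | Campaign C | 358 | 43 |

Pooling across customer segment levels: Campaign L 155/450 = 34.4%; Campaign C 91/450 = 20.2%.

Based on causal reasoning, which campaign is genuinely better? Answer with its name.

Campaign C

Here customer segment is a common cause — it drives both which campaign a case falls under and the outcome. The crude comparison mixes populations; the stratum-specific rates are the causally relevant ones.
Within each level — premium: 41.6% vs 52.2%; budget: 6.5% vs 12.0% — Campaign C is higher every time.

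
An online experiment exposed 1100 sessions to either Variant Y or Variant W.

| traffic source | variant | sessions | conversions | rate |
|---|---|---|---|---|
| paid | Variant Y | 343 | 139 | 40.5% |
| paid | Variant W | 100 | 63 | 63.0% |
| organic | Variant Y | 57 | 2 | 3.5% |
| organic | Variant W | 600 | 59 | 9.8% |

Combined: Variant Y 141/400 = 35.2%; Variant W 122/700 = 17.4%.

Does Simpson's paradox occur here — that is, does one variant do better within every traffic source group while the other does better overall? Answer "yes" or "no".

yes

Within each traffic source level (paid 40.5% vs 63.0%; organic 3.5% vs 9.8%), Variant W has the higher rate every time. Pooled: 35.2% vs 17.4% — Variant Y has the higher rate overall. The two comparisons disagree.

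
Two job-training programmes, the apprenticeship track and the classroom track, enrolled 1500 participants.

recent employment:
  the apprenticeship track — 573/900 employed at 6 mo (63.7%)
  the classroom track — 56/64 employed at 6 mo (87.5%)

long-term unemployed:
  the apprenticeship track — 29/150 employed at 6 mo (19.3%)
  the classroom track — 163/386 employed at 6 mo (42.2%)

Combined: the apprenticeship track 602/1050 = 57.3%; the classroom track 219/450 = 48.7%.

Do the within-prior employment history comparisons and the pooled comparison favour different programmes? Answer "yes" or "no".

Within each prior employment history level (recent employment 63.7% vs 87.5%; long-term unemployed 19.3% vs 42.2%), the classroom track has the higher rate every time. Pooled: 57.3% vs 48.7% — the apprenticeship track has the higher rate overall. The two comparisons disagree.

yes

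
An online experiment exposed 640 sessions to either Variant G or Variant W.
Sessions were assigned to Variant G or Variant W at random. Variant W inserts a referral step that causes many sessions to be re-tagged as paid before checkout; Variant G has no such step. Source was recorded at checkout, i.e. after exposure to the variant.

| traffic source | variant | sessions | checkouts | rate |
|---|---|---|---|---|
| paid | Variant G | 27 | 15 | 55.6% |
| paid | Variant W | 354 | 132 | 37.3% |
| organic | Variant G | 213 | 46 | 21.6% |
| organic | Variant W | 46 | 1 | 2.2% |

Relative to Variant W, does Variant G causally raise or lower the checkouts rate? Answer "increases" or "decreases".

Within every traffic source level Variant G has the higher rate, yet pooled Variant W does — Simpson's reversal.
Because the variant influences traffic source, traffic source is a post-treatment mediator, not a confounder. Stratifying on it would bias the estimate; the causal effect is the crude pooled difference.
Pooled: Variant G 25.4% vs Variant W 33.2%; Variant W is higher overall.

decreases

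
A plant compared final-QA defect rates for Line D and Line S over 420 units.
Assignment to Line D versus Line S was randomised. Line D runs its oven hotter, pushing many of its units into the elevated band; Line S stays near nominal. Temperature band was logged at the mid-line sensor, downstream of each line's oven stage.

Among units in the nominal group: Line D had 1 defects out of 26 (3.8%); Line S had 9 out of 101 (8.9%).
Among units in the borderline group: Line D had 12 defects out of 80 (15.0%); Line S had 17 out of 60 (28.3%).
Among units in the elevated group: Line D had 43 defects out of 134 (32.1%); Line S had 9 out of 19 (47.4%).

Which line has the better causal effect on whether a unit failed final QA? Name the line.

Line D is lower inside every in-process temperature band stratum but Line S is lower in aggregate. Whether to stratify depends on how in-process temperature band relates to the line.
In-process temperature band lies on the pathway line → in-process temperature band → outcome, so adjusting for it blocks the indirect effect. For the total causal effect of line, use the unadjusted pooled rates.
Pooled: Line D 23.3% vs Line S 19.4%; Line S is lower overall.

Line S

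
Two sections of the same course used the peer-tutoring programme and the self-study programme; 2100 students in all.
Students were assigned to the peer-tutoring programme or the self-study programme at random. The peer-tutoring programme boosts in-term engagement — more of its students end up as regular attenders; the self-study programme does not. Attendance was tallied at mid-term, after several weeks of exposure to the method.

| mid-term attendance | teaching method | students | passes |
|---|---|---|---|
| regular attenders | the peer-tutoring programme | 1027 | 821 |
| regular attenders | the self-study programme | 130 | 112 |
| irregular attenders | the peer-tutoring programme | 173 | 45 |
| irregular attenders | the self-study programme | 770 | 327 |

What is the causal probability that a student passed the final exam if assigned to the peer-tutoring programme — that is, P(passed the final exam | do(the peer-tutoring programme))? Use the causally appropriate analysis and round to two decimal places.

The stratified and pooled comparisons disagree (the self-study programme wins within each mid-term attendance; the peer-tutoring programme wins overall), so the answer turns on the causal role of mid-term attendance.
The distribution of mid-term attendance is itself part of what the teaching method does — it is an intermediate outcome. Holding it fixed would remove that part of the effect; the total effect is the pooled difference.
So P(outcome | do(the peer-tutoring programme)) is just the pooled rate for the peer-tutoring programme: 866/1200 = 0.722.

0.72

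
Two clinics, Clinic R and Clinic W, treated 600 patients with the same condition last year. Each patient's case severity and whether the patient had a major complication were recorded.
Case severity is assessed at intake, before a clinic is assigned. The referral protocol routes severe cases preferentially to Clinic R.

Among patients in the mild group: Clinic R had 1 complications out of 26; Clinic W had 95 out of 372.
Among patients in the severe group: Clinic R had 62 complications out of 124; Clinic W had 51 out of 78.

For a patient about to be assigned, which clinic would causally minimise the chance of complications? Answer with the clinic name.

Clinic R is lower inside every case severity stratum but Clinic W is lower in aggregate. Whether to stratify depends on how case severity relates to the clinic.
The imbalance in case severity arose from how patients were allocated, not from anything the clinic did; and case severity independently affects the outcome. The pooled gap is confounded — condition on case severity.
Within each level — mild: 3.8% vs 25.5%; severe: 50.0% vs 65.4% — Clinic R is lower every time.

Clinic R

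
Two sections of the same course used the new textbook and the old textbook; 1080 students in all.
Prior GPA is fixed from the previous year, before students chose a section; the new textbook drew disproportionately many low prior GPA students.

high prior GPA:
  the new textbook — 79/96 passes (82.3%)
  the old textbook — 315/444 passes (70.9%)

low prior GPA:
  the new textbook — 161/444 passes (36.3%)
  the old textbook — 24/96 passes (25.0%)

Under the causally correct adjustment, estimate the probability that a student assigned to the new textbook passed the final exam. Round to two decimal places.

0.59

the new textbook is higher inside every prior GPA band stratum but the old textbook is higher in aggregate. Whether to stratify depends on how prior GPA band relates to the teaching method.
Since prior GPA band is a pre-existing factor (not a product of the teaching method) and it affects the outcome on its own, it is a confounder. The stratified rates, not the pooled rate, identify the causal effect.
Standardising the new textbook to the population prior GPA band mix: 0.500·79/96 + 0.500·161/444 = 0.593.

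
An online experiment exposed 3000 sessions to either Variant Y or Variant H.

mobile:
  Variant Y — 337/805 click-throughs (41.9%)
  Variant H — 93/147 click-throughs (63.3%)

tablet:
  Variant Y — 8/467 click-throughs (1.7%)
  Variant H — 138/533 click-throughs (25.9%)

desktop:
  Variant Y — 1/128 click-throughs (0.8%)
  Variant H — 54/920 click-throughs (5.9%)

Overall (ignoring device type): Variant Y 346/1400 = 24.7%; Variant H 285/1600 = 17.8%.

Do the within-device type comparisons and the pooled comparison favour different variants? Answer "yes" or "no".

yes

Within each device type level (mobile 41.9% vs 63.3%; tablet 1.7% vs 25.9%; desktop 0.8% vs 5.9%), Variant H has the higher rate every time. Pooled: 24.7% vs 17.8% — Variant Y has the higher rate overall. The two comparisons disagree.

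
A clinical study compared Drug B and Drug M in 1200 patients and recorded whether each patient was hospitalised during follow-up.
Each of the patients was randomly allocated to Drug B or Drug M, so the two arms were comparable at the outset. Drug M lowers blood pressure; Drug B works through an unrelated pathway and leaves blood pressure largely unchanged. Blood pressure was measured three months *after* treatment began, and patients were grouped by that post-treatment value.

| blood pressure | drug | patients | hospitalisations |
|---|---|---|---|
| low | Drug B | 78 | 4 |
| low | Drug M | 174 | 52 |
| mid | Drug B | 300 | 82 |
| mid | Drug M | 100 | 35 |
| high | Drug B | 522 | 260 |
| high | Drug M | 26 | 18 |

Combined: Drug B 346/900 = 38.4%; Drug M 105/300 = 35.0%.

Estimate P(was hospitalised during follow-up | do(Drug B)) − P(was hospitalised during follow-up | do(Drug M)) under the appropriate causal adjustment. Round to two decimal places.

+0.03

Within every blood pressure level Drug B has the lower rate, yet pooled Drug M does — Simpson's reversal.
Blood pressure is recorded after the drug and is itself shifted by it — it sits on the causal path from drug to outcome. Conditioning on a mediator would strip out part of the effect we want; the pooled comparison gives the total causal effect.
The causal difference is the pooled difference: 0.384 − 0.350 = +0.034.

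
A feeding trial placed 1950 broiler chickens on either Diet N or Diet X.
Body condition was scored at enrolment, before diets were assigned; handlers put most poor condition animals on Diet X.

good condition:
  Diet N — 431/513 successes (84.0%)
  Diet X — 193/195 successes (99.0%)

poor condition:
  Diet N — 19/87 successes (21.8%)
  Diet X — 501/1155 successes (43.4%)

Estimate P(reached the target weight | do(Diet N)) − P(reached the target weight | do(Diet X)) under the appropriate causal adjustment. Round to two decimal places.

-0.19

Since starting body condition is a pre-existing factor (not a product of the diet) and it affects the outcome on its own, it is a confounder. The stratified rates, not the pooled rate, identify the causal effect.
Adjusting over the population distribution of starting body condition: 0.363·(0.840−0.990) + 0.637·(0.218−0.434) = -0.191.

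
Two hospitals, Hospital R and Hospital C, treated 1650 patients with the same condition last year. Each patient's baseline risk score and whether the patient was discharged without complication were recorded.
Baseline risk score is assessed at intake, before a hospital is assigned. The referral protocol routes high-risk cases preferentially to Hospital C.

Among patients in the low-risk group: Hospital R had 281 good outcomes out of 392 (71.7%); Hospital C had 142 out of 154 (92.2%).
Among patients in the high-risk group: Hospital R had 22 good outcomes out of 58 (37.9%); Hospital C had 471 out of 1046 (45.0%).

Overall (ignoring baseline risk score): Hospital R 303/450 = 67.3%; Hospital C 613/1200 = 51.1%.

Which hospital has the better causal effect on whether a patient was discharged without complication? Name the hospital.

Baseline risk score satisfies the back-door criterion: it is not a descendant of the hospital, and it blocks the spurious path from hospital to outcome. Adjusting for it (i.e., using the within-baseline risk score rates) gives the causal effect.
Within each level — low-risk: 71.7% vs 92.2%; high-risk: 37.9% vs 45.0% — Hospital C is higher every time.

Hospital C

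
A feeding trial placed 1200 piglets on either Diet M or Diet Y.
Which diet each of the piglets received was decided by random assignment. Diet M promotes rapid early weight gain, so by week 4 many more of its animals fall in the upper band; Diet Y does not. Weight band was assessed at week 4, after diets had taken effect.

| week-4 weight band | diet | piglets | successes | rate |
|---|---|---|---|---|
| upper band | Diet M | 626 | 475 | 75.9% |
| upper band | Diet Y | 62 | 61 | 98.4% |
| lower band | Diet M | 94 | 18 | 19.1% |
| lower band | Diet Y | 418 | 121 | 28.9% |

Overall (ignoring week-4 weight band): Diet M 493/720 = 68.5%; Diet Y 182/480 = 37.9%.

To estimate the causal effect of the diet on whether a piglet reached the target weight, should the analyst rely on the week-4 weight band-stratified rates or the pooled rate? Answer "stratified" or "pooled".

pooled

The week-4 weight band-specific comparison favours Diet Y throughout, but the pooled figures favour Diet M. The question is whether to condition on week-4 weight band.
Week-4 weight band here is a post-treatment variable shaped by the diet; conditioning on it would introduce bias rather than remove it. The overall comparison is the causal one.
Pooled: Diet M 68.5% vs Diet Y 37.9%; Diet M is higher overall.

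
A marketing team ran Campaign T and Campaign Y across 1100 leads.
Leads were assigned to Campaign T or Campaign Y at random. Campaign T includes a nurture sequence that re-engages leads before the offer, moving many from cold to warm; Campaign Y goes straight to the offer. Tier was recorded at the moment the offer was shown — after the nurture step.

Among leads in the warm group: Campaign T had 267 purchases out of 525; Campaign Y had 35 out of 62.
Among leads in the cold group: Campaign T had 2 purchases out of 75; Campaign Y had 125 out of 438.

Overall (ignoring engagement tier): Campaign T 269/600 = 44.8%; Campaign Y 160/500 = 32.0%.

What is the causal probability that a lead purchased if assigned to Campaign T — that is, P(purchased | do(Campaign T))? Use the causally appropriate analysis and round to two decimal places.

0.45

Stratifying would compare campaigns among leads the campaigns themselves sorted into engagement tier groups — a form of selection on an intermediate. The unconditioned pooled rates give the total causal effect.
So P(outcome | do(Campaign T)) is just the pooled rate for Campaign T: 269/600 = 0.448.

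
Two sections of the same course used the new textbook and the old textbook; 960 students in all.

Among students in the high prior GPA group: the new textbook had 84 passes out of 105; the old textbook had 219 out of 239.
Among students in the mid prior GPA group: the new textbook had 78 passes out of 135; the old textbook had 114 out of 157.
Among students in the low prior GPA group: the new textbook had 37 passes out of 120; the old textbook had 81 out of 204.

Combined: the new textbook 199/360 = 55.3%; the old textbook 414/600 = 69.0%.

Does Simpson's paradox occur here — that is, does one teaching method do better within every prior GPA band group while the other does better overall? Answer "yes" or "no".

no

Within each prior GPA band level (high prior GPA 80.0% vs 91.6%; mid prior GPA 57.8% vs 72.6%; low prior GPA 30.8% vs 39.7%), the old textbook has the higher rate every time. Pooled: 55.3% vs 69.0% — the old textbook has the higher rate overall. They agree.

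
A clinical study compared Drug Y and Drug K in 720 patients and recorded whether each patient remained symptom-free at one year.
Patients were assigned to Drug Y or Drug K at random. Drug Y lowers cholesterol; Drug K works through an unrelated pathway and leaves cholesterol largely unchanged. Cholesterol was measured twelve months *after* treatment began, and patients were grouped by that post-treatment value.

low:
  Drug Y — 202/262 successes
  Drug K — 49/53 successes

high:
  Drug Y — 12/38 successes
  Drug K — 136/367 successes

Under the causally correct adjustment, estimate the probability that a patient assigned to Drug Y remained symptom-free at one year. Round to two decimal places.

0.71

Stratifying would compare drugs among patients the drugs themselves sorted into cholesterol groups — a form of selection on an intermediate. The unconditioned pooled rates give the total causal effect.
So P(outcome | do(Drug Y)) is just the pooled rate for Drug Y: 214/300 = 0.713.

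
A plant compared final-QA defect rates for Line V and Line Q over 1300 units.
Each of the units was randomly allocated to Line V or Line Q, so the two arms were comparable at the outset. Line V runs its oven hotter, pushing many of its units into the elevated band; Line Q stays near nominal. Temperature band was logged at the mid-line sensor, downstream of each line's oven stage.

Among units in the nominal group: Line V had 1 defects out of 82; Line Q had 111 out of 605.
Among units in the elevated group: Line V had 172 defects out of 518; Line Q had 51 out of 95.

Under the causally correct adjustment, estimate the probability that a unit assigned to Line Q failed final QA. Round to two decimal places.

In-process temperature band here is a post-treatment variable shaped by the line; conditioning on it would introduce bias rather than remove it. The overall comparison is the causal one.
So P(outcome | do(Line Q)) is just the pooled rate for Line Q: 162/700 = 0.231.

0.23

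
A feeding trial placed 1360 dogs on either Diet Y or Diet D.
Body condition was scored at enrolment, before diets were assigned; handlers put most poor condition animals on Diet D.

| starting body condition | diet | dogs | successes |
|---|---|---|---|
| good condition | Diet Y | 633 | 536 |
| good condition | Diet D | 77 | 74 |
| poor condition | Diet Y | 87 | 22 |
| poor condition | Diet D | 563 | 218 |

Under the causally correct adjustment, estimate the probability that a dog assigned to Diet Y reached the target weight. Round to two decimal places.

Within every starting body condition level Diet D has the higher rate, yet pooled Diet Y does — Simpson's reversal.
The imbalance in starting body condition arose from how dogs were allocated, not from anything the diet did; and starting body condition independently affects the outcome. The pooled gap is confounded — condition on starting body condition.
Standardising Diet Y to the population starting body condition mix: 0.522·536/633 + 0.478·22/87 = 0.563.

0.56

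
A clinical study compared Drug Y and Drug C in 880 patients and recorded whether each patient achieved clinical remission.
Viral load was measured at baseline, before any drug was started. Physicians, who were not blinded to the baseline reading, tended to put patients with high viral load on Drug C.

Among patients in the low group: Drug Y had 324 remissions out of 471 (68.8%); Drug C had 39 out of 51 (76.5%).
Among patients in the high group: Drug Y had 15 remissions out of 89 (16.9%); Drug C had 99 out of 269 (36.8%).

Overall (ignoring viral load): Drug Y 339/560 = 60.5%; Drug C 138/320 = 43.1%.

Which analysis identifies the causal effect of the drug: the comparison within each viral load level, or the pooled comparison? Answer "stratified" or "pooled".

Since viral load is a pre-existing factor (not a product of the drug) and it affects the outcome on its own, it is a confounder. The stratified rates, not the pooled rate, identify the causal effect.
Within each level — low: 68.8% vs 76.5%; high: 16.9% vs 36.8% — Drug C is higher every time.

stratified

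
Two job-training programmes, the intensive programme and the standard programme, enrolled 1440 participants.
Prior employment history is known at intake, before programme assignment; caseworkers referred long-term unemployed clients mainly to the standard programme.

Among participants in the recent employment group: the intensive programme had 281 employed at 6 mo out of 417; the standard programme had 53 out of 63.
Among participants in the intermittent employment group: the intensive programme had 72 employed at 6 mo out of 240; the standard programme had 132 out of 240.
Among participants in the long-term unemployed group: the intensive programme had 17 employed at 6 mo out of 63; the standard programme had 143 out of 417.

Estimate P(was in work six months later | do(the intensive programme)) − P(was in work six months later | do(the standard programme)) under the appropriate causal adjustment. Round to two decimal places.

-0.16

Here prior employment history is a common cause — it drives both which programme a case falls under and the outcome. The crude comparison mixes populations; the stratum-specific rates are the causally relevant ones.
Adjusting over the population distribution of prior employment history: 0.333·(0.674−0.841) + 0.333·(0.300−0.550) + 0.333·(0.270−0.343) = -0.163.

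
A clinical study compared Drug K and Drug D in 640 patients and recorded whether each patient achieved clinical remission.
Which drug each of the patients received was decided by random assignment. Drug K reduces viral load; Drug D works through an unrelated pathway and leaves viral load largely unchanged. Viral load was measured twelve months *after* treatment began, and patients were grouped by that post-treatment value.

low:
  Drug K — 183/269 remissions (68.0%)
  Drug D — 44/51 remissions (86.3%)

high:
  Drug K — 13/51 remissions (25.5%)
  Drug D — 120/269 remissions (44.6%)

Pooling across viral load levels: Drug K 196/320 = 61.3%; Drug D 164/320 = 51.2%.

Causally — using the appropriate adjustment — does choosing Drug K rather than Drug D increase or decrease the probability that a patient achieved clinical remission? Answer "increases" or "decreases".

Drug D is higher inside every viral load stratum but Drug K is higher in aggregate. Whether to stratify depends on how viral load relates to the drug.
Stratifying would compare drugs among patients the drugs themselves sorted into viral load groups — a form of selection on an intermediate. The unconditioned pooled rates give the total causal effect.
Pooled: Drug K 61.3% vs Drug D 51.2%; Drug K is higher overall.

increases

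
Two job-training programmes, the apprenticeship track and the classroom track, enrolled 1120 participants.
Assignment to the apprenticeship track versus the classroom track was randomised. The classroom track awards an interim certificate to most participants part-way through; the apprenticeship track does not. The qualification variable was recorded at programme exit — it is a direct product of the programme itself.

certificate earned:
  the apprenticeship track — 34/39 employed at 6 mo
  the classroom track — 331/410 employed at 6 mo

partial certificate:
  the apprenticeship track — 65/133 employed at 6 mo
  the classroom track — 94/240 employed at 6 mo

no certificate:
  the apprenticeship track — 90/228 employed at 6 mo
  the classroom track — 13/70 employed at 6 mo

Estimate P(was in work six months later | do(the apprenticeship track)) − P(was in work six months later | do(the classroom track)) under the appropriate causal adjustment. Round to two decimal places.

-0.14

Within every qualification attained during the programme level the apprenticeship track has the higher rate, yet pooled the classroom track does — Simpson's reversal.
The distribution of qualification attained during the programme is itself part of what the programme does — it is an intermediate outcome. Holding it fixed would remove that part of the effect; the total effect is the pooled difference.
The causal difference is the pooled difference: 0.472 − 0.608 = -0.136.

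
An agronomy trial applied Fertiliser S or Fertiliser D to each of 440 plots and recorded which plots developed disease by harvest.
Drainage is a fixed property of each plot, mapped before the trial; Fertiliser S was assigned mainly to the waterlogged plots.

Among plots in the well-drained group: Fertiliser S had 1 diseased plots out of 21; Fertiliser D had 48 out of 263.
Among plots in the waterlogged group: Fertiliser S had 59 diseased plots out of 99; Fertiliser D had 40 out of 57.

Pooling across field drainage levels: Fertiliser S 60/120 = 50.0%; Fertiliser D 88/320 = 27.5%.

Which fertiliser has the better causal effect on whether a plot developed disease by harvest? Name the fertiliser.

The stratified and pooled comparisons disagree (Fertiliser S wins within each field drainage; Fertiliser D wins overall), so the answer turns on the causal role of field drainage.
Field drainage differs across fertilisers for reasons unrelated to any effect of the fertiliser itself, and it separately predicts the outcome — a classic confounder. We must compare within field drainage levels.
Within each level — well-drained: 4.8% vs 18.3%; waterlogged: 59.6% vs 70.2% — Fertiliser S is lower every time.

Fertiliser S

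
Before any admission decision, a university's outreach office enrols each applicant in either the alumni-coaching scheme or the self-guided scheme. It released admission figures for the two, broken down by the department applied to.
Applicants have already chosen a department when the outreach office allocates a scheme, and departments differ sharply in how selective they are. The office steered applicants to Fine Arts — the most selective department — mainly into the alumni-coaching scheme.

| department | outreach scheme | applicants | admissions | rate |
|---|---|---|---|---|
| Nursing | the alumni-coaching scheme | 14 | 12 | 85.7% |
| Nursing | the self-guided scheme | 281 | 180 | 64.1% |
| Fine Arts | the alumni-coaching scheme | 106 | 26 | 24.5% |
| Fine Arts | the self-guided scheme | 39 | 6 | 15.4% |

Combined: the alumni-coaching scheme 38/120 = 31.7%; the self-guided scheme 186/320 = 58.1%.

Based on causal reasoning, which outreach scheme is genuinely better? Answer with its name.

the alumni-coaching scheme

Department differs across outreach schemes for reasons unrelated to any effect of the outreach scheme itself, and it separately predicts the outcome — a classic confounder. We must compare within department levels.
Within each level — Nursing: 85.7% vs 64.1%; Fine Arts: 24.5% vs 15.4% — the alumni-coaching scheme is higher every time.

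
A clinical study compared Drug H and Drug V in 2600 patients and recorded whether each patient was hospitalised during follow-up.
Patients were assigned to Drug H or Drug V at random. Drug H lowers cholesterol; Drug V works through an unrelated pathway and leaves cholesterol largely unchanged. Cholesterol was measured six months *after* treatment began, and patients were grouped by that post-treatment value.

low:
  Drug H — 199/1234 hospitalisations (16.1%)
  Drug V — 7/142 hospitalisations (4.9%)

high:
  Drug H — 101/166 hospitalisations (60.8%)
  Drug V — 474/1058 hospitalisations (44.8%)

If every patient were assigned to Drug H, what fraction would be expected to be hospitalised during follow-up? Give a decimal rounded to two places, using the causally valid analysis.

Cholesterol is downstream of the drug. One should not condition on a consequence of treatment, so the overall rates are the right comparison.
So P(outcome | do(Drug H)) is just the pooled rate for Drug H: 300/1400 = 0.214.

0.21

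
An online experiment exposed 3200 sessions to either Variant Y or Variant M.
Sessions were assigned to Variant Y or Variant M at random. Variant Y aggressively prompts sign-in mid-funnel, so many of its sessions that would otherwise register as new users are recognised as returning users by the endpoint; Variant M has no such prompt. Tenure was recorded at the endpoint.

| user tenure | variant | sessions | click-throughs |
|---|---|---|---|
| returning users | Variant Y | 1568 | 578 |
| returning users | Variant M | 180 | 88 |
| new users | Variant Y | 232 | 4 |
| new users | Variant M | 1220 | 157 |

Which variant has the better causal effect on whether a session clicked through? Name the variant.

Variant Y

Within every user tenure level Variant M has the higher rate, yet pooled Variant Y does — Simpson's reversal.
User tenure lies on the pathway variant → user tenure → outcome, so adjusting for it blocks the indirect effect. For the total causal effect of variant, use the unadjusted pooled rates.
Pooled: Variant Y 32.3% vs Variant M 17.5%; Variant Y is higher overall.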